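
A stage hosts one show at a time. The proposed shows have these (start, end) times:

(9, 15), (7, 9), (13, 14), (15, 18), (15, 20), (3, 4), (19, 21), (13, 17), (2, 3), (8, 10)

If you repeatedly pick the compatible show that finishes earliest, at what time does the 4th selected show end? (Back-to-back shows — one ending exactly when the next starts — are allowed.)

14

Greedy by earliest finish: after sorting by end time, pick each interval compatible with the last pick.
Sorted by end: (2,3)  (3,4)  (7,9)  (8,10)  (13,14)  (9,15)  (13,17)  (15,18)  (15,20)  (19,21)
take (2,3); take (3,4); take (7,9); take (13,14); skip (9,15); take (15,18); take (19,21).
Selected: (2,3) (3,4) (7,9) (13,14) (15,18) (19,21)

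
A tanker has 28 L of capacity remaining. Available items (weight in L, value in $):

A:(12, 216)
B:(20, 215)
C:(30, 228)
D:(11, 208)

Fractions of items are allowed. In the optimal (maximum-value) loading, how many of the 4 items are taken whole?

Sort by value per unit weight and fill in that order.
Order: D (208/11=18.91) > A (216/12=18.00) > B (215/20=10.75) > C (228/30=7.60)
Fill: take D (11 @ 208) → take A (12 @ 216) → take 5/20 of B → 53.75; 28/28 used.
2 item(s) taken whole; one partial (take 5/20 of B).

2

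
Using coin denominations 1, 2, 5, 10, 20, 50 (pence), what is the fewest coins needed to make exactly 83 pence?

Use the largest denomination that fits, subtract, and repeat.
83 − 1×50→33 − 1×20→13 − 1×10→3 − 1×2→1 − 1×1→0
Total coins = 1 + 1 + 1 + 1 + 1 = 5

5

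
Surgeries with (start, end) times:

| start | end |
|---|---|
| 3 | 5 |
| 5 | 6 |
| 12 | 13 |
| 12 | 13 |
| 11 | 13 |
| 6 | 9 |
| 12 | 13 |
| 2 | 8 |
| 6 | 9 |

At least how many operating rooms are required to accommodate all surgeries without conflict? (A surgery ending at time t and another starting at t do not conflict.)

4

The answer is the maximum number of intervals overlapping at any instant.
Events (time:±→running): 2:+→1 3:+→2 5:-→1 5:+→2 6:-→1 6:+→2 6:+→3 8:-→2 9:-→1 9:-→0 11:+→1 12:+→2 12:+→3 12:+→4 … peak 4.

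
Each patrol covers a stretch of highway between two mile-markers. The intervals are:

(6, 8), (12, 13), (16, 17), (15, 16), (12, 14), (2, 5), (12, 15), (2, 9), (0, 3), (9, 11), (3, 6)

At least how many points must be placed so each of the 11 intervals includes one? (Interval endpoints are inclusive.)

Sort by right endpoint; whenever an interval is uncovered, place a point at its right end.
Sorted: [0,3] [2,5] [3,6] [6,8] [2,9] [9,11] [12,13] [12,14] [12,15] [15,16] [16,17]
{[0,3],[2,5],[3,6]} hit by 3; {[6,8],[2,9]} hit by 8; {[9,11]} hit by 11; {[12,13],[12,14],[12,15]} hit by 13; {[15,16],[16,17]} hit by 16.
Points: 3, 8, 11, 13, 16 (5 total).

5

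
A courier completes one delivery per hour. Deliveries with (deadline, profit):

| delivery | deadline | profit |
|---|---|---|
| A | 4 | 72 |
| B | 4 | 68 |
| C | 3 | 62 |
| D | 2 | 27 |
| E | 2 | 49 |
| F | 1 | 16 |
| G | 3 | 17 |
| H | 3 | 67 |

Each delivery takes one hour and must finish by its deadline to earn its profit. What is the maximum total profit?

269

By profit: A(d4,72), B(d4,68), H(d3,67), C(d3,62), E(d2,49), D(d2,27), G(d3,17), F(d1,16)
A→slot 4; B→slot 3; H→slot 2; C→slot 1; E skipped; D skipped; G skipped; F skipped.
Profit = 62 + 67 + 68 + 72 = 269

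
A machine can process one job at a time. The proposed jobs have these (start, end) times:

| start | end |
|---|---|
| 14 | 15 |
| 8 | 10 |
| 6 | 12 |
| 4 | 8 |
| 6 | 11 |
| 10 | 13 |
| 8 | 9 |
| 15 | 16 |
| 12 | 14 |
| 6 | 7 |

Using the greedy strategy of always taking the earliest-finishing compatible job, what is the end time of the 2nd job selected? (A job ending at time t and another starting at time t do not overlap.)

Sort by end time and greedily take each interval whose start is ≥ the last chosen end.
Sorted by end: (6,7)  (4,8)  (8,9)  (8,10)  (6,11)  (6,12)  (10,13)  (12,14)  (14,15)  (15,16)
take (6,7); take (8,9); skip (8,10); skip (6,11); take (10,13); take (14,15); take (15,16).
Selected: (6,7) (8,9) (10,13) (14,15) (15,16)

9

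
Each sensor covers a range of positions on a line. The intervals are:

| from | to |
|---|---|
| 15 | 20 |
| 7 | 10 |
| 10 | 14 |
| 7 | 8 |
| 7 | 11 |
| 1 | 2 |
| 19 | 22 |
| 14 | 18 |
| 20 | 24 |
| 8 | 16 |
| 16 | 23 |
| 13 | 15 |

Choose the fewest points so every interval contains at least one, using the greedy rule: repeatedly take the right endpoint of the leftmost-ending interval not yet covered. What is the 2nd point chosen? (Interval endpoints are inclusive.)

8

Process intervals by earliest right end; each time one isn't hit yet, stab at its right endpoint.
Sorted: [1,2] [7,8] [7,10] [7,11] [10,14] [13,15] [8,16] [14,18] [15,20] [19,22] [16,23] [20,24]
{[1,2]} hit by 2; {[7,8],[7,10],[7,11]} hit by 8; {[10,14],[13,15],[8,16],[14,18]} hit by 14; {[15,20],[19,22],[16,23],[20,24]} hit by 20.
Points: 2, 8, 14, 20 (4 total).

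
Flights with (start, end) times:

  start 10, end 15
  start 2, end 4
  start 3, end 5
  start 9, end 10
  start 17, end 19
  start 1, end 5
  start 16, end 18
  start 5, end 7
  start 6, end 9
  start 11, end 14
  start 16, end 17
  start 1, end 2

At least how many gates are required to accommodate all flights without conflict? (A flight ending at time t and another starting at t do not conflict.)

3

The answer is the maximum number of intervals overlapping at any instant.
starts: [1, 1, 2, 3, 5, 6, 9, 10, 11, 16, 16, 17]
ends:   [2, 4, 5, 5, 7, 9, 10, 14, 15, 17, 18, 19]
s1→1 s1→2 e2→1 s2→2 s3→3  — peak 3.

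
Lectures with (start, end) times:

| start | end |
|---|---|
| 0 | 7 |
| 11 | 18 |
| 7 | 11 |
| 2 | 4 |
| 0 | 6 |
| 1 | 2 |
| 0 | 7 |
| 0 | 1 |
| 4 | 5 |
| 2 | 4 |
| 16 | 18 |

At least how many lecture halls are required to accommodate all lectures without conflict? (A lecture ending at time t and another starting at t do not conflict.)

5

Count concurrent intervals with a sweep; the peak is the room count.
Events (time:±→running): 0:+→1 0:+→2 0:+→3 0:+→4 1:-→3 1:+→4 2:-→3 2:+→4 2:+→5 … peak 5.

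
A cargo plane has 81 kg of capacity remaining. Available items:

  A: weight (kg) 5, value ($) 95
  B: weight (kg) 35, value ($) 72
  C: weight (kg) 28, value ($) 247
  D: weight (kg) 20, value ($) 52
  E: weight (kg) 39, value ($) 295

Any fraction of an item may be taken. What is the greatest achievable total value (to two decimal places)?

660.40

Greedy by value/weight ratio, highest first.
Order: A (95/5=19.00) > C (247/28=8.82) > E (295/39=7.56) > D (52/20=2.60) > B (72/35=2.06)
Fill: take A (5 @ 95) → take C (28 @ 247) → take E (39 @ 295) → take 9/20 of D → 23.40; 81/81 used.
Total value = 660.40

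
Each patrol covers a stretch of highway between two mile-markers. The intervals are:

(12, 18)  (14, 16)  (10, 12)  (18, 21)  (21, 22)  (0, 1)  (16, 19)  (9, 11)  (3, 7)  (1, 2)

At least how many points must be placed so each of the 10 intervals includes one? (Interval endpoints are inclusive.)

Process intervals by earliest right end; each time one isn't hit yet, stab at its right endpoint.
By right end: [0,1]  [1,2]  [3,7]  [9,11]  [10,12]  [14,16]  [12,18]  [16,19]  [18,21]  [21,22]
[0,1] uncovered → point at 1; [3,7] uncovered → point at 7; [9,11] uncovered → point at 11; [14,16] uncovered → point at 16; [18,21] uncovered → point at 21.
Points: 1, 7, 11, 16, 21 (5 total).

5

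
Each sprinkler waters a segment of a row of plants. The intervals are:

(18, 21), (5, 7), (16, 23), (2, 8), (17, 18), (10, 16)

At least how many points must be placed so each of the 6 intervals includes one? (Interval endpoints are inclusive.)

Sort by right endpoint; whenever an interval is uncovered, place a point at its right end.
Sorted: [5,7] [2,8] [10,16] [17,18] [18,21] [16,23]
{[5,7],[2,8]} hit by 7; {[10,16]} hit by 16; {[17,18],[18,21],[16,23]} hit by 18.
Points: 7, 16, 18 (3 total).

3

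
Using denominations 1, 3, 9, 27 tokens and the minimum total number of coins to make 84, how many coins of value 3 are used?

Greedy: take as many of the largest coin as possible, then repeat with the remainder.
84 − 3×27→3 − 1×3→0
Count of 3: 1

1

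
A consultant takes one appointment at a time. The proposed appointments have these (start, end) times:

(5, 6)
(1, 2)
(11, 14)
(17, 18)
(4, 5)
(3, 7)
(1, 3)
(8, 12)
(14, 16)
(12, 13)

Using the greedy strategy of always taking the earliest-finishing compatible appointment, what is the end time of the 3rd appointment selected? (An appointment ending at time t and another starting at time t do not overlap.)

Sorted by end: (1,2)  (1,3)  (4,5)  (5,6)  (3,7)  (8,12)  (12,13)  (11,14)  (14,16)  (17,18)
take (1,2); take (4,5); take (5,6); take (8,12); take (12,13); take (14,16); take (17,18).
Selected: (1,2) (4,5) (5,6) (8,12) (12,13) (14,16) (17,18)

6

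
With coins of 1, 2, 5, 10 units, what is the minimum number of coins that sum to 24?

Use the largest denomination that fits, subtract, and repeat.
24 − 2×10→4 − 2×2→0
Total coins = 2 + 2 = 4

4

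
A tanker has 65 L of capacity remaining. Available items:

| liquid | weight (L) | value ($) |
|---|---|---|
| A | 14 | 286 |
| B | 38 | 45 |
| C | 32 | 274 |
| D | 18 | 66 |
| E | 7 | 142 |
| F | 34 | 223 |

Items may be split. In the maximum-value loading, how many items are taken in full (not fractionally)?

3

Sort by value per unit weight and fill in that order.
Ratios (sorted): A 20.43, E 20.29, C 8.56, F 6.56, D 3.67, B 1.18
take A (14 @ 286); take E (7 @ 142); take C (32 @ 274); take 12/34 of F → 78.71. Capacity used 65/65.
3 item(s) taken whole; one partial (take 12/34 of F).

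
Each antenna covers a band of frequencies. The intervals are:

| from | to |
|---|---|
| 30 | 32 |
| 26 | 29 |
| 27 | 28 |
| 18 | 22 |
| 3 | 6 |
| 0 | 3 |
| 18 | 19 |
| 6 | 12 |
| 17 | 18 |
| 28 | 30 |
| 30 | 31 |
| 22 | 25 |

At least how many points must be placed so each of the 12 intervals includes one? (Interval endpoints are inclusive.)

Process intervals by earliest right end; each time one isn't hit yet, stab at its right endpoint.
Sorted: [0,3] [3,6] [6,12] [17,18] [18,19] [18,22] [22,25] [27,28] [26,29] [28,30] [30,31] [30,32]
{[0,3],[3,6]} hit by 3; {[6,12]} hit by 12; {[17,18],[18,19],[18,22]} hit by 18; {[22,25]} hit by 25; {[27,28],[26,29],[28,30]} hit by 28; {[30,31],[30,32]} hit by 31.
Points: 3, 12, 18, 25, 28, 31 (6 total).

6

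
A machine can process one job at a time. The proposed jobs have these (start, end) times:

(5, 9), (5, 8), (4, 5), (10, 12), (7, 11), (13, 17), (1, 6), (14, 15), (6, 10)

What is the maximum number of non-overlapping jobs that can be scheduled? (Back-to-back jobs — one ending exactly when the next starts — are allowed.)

4

Sorted by end: (4,5)  (1,6)  (5,8)  (5,9)  (6,10)  (7,11)  (10,12)  (14,15)  (13,17)
take (4,5); skip (1,6); take (5,8); skip (5,9); skip (7,11); take (10,12); take (14,15).
Selected 4 jobs.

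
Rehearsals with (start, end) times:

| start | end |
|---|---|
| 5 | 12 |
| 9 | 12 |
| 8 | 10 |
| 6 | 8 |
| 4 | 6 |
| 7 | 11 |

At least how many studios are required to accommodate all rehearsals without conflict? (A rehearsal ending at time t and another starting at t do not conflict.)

starts: [4, 5, 6, 7, 8, 9]
ends:   [6, 8, 10, 11, 12, 12]
s4→1 s5→2 e6→1 s6→2 s7→3 e8→2 s8→3 s9→4  — peak 4.

4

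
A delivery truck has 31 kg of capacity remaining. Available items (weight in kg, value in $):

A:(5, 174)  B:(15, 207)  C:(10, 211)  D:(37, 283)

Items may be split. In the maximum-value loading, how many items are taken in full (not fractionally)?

Sort by value per unit weight and fill in that order.
Order: A (174/5=34.80) > C (211/10=21.10) > B (207/15=13.80) > D (283/37=7.65)
Fill: take A (5 @ 174) → take C (10 @ 211) → take B (15 @ 207) → take 1/37 of D → 7.65; 31/31 used.
3 item(s) taken whole; one partial (take 1/37 of D).

3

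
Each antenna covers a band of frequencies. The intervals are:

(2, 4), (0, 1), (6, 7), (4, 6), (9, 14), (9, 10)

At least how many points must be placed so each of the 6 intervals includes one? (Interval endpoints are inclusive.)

4

Process intervals by earliest right end; each time one isn't hit yet, stab at its right endpoint.
By right end: [0,1]  [2,4]  [4,6]  [6,7]  [9,10]  [9,14]
[0,1] uncovered → point at 1; [2,4] uncovered → point at 4; [6,7] uncovered → point at 7; [9,10] uncovered → point at 10.
Points: 1, 4, 7, 10 (4 total).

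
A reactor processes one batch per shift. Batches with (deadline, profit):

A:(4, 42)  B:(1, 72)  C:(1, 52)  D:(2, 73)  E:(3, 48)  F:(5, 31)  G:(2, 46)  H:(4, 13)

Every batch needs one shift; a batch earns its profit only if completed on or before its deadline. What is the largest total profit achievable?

By profit: D(d2,73), B(d1,72), C(d1,52), E(d3,48), G(d2,46), A(d4,42), F(d5,31), H(d4,13)
D→slot 2; B→slot 1; C skipped; E→slot 3; G skipped; A→slot 4; F→slot 5; H skipped.
Profit = 72 + 73 + 48 + 42 + 31 = 266

266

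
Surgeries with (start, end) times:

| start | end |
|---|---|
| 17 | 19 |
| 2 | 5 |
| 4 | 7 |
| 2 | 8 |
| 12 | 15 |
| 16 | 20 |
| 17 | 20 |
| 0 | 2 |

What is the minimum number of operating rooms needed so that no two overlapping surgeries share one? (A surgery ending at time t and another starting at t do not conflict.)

3

The answer is the maximum number of intervals overlapping at any instant.
starts: [0, 2, 2, 4, 12, 16, 17, 17]
ends:   [2, 5, 7, 8, 15, 19, 20, 20]
s0→1 e2→0 s2→1 s2→2 s4→3  — peak 3.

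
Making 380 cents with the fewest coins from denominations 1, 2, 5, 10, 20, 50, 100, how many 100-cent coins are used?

3

Use the largest denomination that fits, subtract, and repeat.
380 = 3×100 + 1×50 + 1×20 + 1×10
Count of 100: 3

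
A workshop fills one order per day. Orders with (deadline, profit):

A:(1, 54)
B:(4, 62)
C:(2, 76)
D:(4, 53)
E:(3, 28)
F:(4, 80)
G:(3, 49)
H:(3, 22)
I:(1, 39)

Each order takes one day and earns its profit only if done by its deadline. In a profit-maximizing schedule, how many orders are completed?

4

Take jobs in profit order; each goes to the latest open slot no later than its deadline.
By profit: F(d4,80), C(d2,76), B(d4,62), A(d1,54), D(d4,53), G(d3,49), I(d1,39), E(d3,28), H(d3,22)
F→slot 4; C→slot 2; B→slot 3; A→slot 1; D skipped; G skipped; I skipped; E skipped; H skipped.
4 of 9 scheduled.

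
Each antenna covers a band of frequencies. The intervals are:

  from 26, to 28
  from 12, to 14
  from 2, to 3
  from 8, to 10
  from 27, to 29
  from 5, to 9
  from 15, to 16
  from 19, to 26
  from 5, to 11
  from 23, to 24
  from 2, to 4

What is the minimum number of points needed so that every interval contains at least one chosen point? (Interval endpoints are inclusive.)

Sort by right endpoint; whenever an interval is uncovered, place a point at its right end.
By right end: [2,3]  [2,4]  [5,9]  [8,10]  [5,11]  [12,14]  [15,16]  [23,24]  [19,26]  [26,28]  [27,29]
[2,3] uncovered → point at 3; [5,9] uncovered → point at 9; [12,14] uncovered → point at 14; [15,16] uncovered → point at 16; [23,24] uncovered → point at 24; [26,28] uncovered → point at 28.
Points: 3, 9, 14, 16, 24, 28 (6 total).

6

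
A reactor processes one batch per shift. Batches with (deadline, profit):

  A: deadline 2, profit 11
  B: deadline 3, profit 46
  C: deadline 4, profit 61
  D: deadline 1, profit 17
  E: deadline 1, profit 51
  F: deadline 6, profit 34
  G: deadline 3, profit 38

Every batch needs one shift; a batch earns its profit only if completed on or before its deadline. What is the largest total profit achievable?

By profit: C(d4,61), E(d1,51), B(d3,46), G(d3,38), F(d6,34), D(d1,17), A(d2,11)
C→slot 4; E→slot 1; B→slot 3; G→slot 2; F→slot 6; D skipped; A skipped.
Profit = 51 + 38 + 46 + 61 + 34 = 230

230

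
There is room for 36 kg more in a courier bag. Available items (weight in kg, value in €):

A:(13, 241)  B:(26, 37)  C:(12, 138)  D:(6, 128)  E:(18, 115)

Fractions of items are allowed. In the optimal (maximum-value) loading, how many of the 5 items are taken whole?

3

Sort by value per unit weight and fill in that order.
Ratios (sorted): D 21.33, A 18.54, C 11.50, E 6.39, B 1.42
take D (6 @ 128); take A (13 @ 241); take C (12 @ 138); take 5/18 of E → 31.94. Capacity used 36/36.
3 item(s) taken whole; one partial (take 5/18 of E).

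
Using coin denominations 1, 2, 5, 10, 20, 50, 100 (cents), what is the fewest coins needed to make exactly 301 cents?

4

301 = 3×100 + 1×1
Total coins = 3 + 1 = 4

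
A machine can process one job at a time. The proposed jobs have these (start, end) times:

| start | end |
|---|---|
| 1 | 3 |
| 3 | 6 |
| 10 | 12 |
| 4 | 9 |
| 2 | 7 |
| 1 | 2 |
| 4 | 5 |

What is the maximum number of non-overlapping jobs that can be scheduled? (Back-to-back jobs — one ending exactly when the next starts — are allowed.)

3

Sorted by end: (1,2)  (1,3)  (4,5)  (3,6)  (2,7)  (4,9)  (10,12)
take (1,2); take (4,5); skip (3,6); take (10,12).
Selected 3 jobs.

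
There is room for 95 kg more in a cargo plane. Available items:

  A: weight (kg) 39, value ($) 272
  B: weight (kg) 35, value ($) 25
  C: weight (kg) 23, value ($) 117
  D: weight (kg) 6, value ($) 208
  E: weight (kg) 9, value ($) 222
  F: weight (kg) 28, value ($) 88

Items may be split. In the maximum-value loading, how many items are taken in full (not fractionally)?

Sort by value per unit weight and fill in that order.
Ratios (sorted): D 34.67, E 24.67, A 6.97, C 5.09, F 3.14, B 0.71
take D (6 @ 208); take E (9 @ 222); take A (39 @ 272); take C (23 @ 117); take 18/28 of F → 56.57. Capacity used 95/95.
4 item(s) taken whole; one partial (take 18/28 of F).

4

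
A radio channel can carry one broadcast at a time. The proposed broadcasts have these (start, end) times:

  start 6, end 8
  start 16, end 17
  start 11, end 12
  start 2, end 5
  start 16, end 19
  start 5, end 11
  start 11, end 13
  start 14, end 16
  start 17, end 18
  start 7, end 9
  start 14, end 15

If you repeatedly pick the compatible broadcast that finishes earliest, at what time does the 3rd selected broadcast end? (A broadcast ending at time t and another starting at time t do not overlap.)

12

Greedy by earliest finish: after sorting by end time, pick each interval compatible with the last pick.
Sorted by end: (2,5)  (6,8)  (7,9)  (5,11)  (11,12)  (11,13)  (14,15)  (14,16)  (16,17)  (17,18)  (16,19)
take (2,5); take (6,8); skip (7,9); take (11,12); skip (11,13); take (14,15); take (16,17); take (17,18).
Selected: (2,5) (6,8) (11,12) (14,15) (16,17) (17,18)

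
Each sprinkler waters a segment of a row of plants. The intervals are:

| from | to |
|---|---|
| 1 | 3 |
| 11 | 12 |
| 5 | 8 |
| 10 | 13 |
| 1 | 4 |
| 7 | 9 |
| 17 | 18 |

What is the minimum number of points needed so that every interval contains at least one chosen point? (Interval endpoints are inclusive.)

4

Sorted: [1,3] [1,4] [5,8] [7,9] [11,12] [10,13] [17,18]
{[1,3],[1,4]} hit by 3; {[5,8],[7,9]} hit by 8; {[11,12],[10,13]} hit by 12; {[17,18]} hit by 18.
Points: 3, 8, 12, 18 (4 total).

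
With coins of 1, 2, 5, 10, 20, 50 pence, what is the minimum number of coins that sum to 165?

165 − 3×50→15 − 1×10→5 − 1×5→0
Total coins = 3 + 1 + 1 = 5

5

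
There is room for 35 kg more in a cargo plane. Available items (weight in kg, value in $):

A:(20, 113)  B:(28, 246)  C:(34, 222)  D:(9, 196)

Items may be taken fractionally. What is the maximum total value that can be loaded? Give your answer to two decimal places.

424.43

Greedy by value/weight ratio, highest first.
Order: D (196/9=21.78) > B (246/28=8.79) > C (222/34=6.53) > A (113/20=5.65)
Fill: take D (9 @ 196) → take 26/28 of B → 228.43; 35/35 used.
Total value = 424.43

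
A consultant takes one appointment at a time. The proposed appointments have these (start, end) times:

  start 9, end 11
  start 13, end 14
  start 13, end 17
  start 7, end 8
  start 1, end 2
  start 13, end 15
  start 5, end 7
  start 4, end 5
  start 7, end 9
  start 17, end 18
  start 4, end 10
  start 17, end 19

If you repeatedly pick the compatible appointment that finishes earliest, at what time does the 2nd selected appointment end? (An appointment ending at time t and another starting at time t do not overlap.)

5

Greedy by earliest finish: after sorting by end time, pick each interval compatible with the last pick.
By end time: (1,2), (4,5), (5,7), (7,8), (7,9), (4,10), (9,11), (13,14), (13,15), (13,17), (17,18), (17,19).
Pick (1,2); next start ≥ 2 → (4,5); next start ≥ 5 → (5,7); next start ≥ 7 → (7,8); next start ≥ 8 → (9,11); next start ≥ 11 → (13,14); next start ≥ 14 → (17,18).
Selected: (1,2) (4,5) (5,7) (7,8) (9,11) (13,14) (17,18)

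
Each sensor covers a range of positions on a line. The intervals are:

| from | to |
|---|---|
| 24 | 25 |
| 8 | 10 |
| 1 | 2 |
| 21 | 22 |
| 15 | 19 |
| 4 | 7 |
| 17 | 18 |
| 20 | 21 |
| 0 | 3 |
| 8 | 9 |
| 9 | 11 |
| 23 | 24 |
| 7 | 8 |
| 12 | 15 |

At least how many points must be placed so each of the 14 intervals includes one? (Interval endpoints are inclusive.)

Sorted: [1,2] [0,3] [4,7] [7,8] [8,9] [8,10] [9,11] [12,15] [17,18] [15,19] [20,21] [21,22] [23,24] [24,25]
{[1,2],[0,3]} hit by 2; {[4,7],[7,8]} hit by 7; {[8,9],[8,10],[9,11]} hit by 9; {[12,15]} hit by 15; {[17,18],[15,19]} hit by 18; {[20,21],[21,22]} hit by 21; {[23,24],[24,25]} hit by 24.
Points: 2, 7, 9, 15, 18, 21, 24 (7 total).

7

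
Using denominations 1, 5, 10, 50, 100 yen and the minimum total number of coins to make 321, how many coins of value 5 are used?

Greedy: take as many of the largest coin as possible, then repeat with the remainder.
321 − 3×100→21 − 2×10→1 − 1×1→0
Count of 5: 0

0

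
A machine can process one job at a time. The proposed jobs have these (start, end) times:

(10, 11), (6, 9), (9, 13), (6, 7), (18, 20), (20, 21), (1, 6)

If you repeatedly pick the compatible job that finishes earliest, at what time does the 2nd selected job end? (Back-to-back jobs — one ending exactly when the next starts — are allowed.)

Sort by end time and greedily take each interval whose start is ≥ the last chosen end.
By end time: (1,6), (6,7), (6,9), (10,11), (9,13), (18,20), (20,21).
Pick (1,6); next start ≥ 6 → (6,7); next start ≥ 7 → (10,11); next start ≥ 11 → (18,20); next start ≥ 20 → (20,21).
Selected: (1,6) (6,7) (10,11) (18,20) (20,21)

7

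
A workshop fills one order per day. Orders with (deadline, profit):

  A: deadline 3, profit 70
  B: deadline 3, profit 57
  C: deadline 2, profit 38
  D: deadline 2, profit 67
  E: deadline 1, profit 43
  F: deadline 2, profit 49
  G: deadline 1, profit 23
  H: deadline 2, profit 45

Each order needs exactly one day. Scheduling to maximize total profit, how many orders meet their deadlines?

3

Sort by profit descending; place each in the latest free slot ≤ its deadline.
Profit order: A=70 D=67 B=57 F=49 H=45 E=43 C=38 G=23
Assign: A→slot 3, D→slot 2, B→slot 1, F skipped, H skipped, E skipped, C skipped, G skipped.
Slots: [1:B] [2:D] [3:A]
3 of 8 scheduled.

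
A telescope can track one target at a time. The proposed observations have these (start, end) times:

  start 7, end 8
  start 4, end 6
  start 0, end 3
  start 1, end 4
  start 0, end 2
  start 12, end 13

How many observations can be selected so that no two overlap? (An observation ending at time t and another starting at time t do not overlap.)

4

Greedy by earliest finish: after sorting by end time, pick each interval compatible with the last pick.
Sorted by end: (0,2)  (0,3)  (1,4)  (4,6)  (7,8)  (12,13)
take (0,2); take (4,6); take (7,8); take (12,13).
Selected 4 observations.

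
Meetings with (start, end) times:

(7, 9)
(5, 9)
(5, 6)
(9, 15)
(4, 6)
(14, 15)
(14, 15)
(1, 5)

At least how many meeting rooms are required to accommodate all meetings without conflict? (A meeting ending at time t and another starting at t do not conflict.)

Count concurrent intervals with a sweep; the peak is the room count.
Events (time:±→running): 1:+→1 4:+→2 5:-→1 5:+→2 5:+→3 … peak 3.

3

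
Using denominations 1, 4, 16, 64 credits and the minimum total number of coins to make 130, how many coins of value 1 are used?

2

Greedy: take as many of the largest coin as possible, then repeat with the remainder.
130 = 2×64 + 2×1
Count of 1: 2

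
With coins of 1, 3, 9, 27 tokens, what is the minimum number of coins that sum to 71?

7

71 − 2×27→17 − 1×9→8 − 2×3→2 − 2×1→0
Total coins = 2 + 1 + 2 + 2 = 7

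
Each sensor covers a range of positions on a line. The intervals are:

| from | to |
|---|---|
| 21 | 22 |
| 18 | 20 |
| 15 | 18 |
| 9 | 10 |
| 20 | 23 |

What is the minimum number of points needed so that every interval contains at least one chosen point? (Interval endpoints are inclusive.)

3

Sort by right endpoint; whenever an interval is uncovered, place a point at its right end.
Sorted: [9,10] [15,18] [18,20] [21,22] [20,23]
{[9,10]} hit by 10; {[15,18],[18,20]} hit by 18; {[21,22],[20,23]} hit by 22.
Points: 10, 18, 22 (3 total).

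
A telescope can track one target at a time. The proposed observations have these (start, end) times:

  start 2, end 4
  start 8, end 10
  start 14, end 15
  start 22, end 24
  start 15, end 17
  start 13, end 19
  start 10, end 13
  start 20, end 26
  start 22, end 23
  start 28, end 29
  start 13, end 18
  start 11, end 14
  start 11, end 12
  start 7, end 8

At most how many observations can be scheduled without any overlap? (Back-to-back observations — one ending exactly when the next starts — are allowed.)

8

Sort by end time and greedily take each interval whose start is ≥ the last chosen end.
Sorted by end: (2,4)  (7,8)  (8,10)  (11,12)  (10,13)  (11,14)  (14,15)  (15,17)  (13,18)  (13,19)  (22,23)  (22,24)  (20,26)  (28,29)
take (2,4); take (7,8); take (8,10); take (11,12); skip (10,13); skip (11,14); take (14,15); take (15,17); skip (13,19); take (22,23); skip (20,26); take (28,29).
Selected 8 observations.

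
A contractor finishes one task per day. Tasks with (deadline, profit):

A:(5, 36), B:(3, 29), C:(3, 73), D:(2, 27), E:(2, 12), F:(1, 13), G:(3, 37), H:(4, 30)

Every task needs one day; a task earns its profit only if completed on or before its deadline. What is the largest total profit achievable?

205

Sort by profit descending; place each in the latest free slot ≤ its deadline.
Profit order: C=73 G=37 A=36 H=30 B=29 D=27 F=13 E=12
Assign: C→slot 3, G→slot 2, A→slot 5, H→slot 4, B→slot 1, D skipped, F skipped, E skipped.
Slots: [1:B] [2:G] [3:C] [4:H] [5:A]
Profit = 29 + 37 + 73 + 30 + 36 = 205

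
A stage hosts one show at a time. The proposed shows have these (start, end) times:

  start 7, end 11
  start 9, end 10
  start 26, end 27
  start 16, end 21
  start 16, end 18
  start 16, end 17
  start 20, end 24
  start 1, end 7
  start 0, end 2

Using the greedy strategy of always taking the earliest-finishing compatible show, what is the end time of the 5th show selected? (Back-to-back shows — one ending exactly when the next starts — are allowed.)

Greedy by earliest finish: after sorting by end time, pick each interval compatible with the last pick.
By end time: (0,2), (1,7), (9,10), (7,11), (16,17), (16,18), (16,21), (20,24), (26,27).
Pick (0,2); next start ≥ 2 → (9,10); next start ≥ 10 → (16,17); next start ≥ 17 → (20,24); next start ≥ 24 → (26,27).
Selected: (0,2) (9,10) (16,17) (20,24) (26,27)

27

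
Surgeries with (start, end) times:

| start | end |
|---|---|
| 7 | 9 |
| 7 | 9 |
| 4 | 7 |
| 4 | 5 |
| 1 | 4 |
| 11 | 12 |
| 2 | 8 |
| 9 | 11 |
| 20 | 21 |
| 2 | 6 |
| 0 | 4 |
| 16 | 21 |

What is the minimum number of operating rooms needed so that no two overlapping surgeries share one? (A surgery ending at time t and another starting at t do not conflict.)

4

Events (time:±→running): 0:+→1 1:+→2 2:+→3 2:+→4 … peak 4.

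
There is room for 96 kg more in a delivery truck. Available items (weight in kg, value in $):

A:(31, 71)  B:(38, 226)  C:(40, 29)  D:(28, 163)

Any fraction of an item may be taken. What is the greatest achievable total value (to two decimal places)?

457.71

Greedy by value/weight ratio, highest first.
Order: B (226/38=5.95) > D (163/28=5.82) > A (71/31=2.29) > C (29/40=0.72)
Fill: take B (38 @ 226) → take D (28 @ 163) → take 30/31 of A → 68.71; 96/96 used.
Total value = 457.71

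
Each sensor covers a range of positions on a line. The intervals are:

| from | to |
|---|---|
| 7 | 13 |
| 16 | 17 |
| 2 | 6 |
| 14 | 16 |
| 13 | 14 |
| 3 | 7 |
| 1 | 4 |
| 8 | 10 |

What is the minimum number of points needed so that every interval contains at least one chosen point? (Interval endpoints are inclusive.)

4

Process intervals by earliest right end; each time one isn't hit yet, stab at its right endpoint.
Sorted: [1,4] [2,6] [3,7] [8,10] [7,13] [13,14] [14,16] [16,17]
{[1,4],[2,6],[3,7]} hit by 4; {[8,10],[7,13]} hit by 10; {[13,14],[14,16]} hit by 14; {[16,17]} hit by 17.
Points: 4, 10, 14, 17 (4 total).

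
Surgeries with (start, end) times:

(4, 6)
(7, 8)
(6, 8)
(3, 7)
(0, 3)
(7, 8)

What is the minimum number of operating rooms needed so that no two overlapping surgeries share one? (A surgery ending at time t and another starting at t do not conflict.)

3

Count concurrent intervals with a sweep; the peak is the room count.
Events (time:±→running): 0:+→1 3:-→0 3:+→1 4:+→2 6:-→1 6:+→2 7:-→1 7:+→2 7:+→3 … peak 3.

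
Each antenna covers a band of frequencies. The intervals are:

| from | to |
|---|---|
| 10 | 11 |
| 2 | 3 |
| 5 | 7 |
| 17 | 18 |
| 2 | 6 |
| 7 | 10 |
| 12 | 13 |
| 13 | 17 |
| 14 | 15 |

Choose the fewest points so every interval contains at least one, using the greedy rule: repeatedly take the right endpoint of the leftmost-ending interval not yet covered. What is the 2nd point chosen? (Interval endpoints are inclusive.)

7

Sort by right endpoint; whenever an interval is uncovered, place a point at its right end.
Sorted: [2,3] [2,6] [5,7] [7,10] [10,11] [12,13] [14,15] [13,17] [17,18]
{[2,3],[2,6]} hit by 3; {[5,7],[7,10]} hit by 7; {[10,11]} hit by 11; {[12,13]} hit by 13; {[14,15],[13,17]} hit by 15; {[17,18]} hit by 18.
Points: 3, 7, 11, 13, 15, 18 (6 total).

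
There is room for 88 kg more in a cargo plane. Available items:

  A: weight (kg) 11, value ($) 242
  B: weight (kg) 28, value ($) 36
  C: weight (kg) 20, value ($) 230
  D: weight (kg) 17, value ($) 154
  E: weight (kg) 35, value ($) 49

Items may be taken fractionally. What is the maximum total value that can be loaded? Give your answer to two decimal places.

Order: A (242/11=22.00) > C (230/20=11.50) > D (154/17=9.06) > E (49/35=1.40) > B (36/28=1.29)
Fill: take A (11 @ 242) → take C (20 @ 230) → take D (17 @ 154) → take E (35 @ 49) → take 5/28 of B → 6.43; 88/88 used.
Total value = 681.43

681.43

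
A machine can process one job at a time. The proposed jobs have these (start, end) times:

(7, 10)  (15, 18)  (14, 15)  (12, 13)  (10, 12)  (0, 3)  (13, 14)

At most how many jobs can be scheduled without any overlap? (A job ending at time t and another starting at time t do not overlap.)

7

Sort by end time and greedily take each interval whose start is ≥ the last chosen end.
By end time: (0,3), (7,10), (10,12), (12,13), (13,14), (14,15), (15,18).
Pick (0,3); next start ≥ 3 → (7,10); next start ≥ 10 → (10,12); next start ≥ 12 → (12,13); next start ≥ 13 → (13,14); next start ≥ 14 → (14,15); next start ≥ 15 → (15,18).
Selected 7 jobs.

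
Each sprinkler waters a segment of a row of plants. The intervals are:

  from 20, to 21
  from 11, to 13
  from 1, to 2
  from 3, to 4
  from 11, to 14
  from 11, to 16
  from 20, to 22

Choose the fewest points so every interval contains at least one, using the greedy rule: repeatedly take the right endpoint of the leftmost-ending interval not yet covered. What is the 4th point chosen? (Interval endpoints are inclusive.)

By right end: [1,2]  [3,4]  [11,13]  [11,14]  [11,16]  [20,21]  [20,22]
[1,2] uncovered → point at 2; [3,4] uncovered → point at 4; [11,13] uncovered → point at 13; [20,21] uncovered → point at 21.
Points: 2, 4, 13, 21 (4 total).

21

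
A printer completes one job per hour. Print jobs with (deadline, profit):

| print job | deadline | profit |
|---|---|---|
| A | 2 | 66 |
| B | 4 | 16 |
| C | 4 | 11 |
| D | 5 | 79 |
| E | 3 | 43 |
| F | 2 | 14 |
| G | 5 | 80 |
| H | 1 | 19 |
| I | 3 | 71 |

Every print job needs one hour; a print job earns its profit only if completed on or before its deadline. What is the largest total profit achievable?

By profit: G(d5,80), D(d5,79), I(d3,71), A(d2,66), E(d3,43), H(d1,19), B(d4,16), F(d2,14), C(d4,11)
G→slot 5; D→slot 4; I→slot 3; A→slot 2; E→slot 1; H skipped; B skipped; F skipped; C skipped.
Profit = 43 + 66 + 71 + 79 + 80 = 339

339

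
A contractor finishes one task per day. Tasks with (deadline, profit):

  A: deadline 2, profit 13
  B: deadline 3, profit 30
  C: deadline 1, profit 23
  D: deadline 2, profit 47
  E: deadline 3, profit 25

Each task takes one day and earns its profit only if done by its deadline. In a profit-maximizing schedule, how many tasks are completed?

3

Profit order: D=47 B=30 E=25 C=23 A=13
Assign: D→slot 2, B→slot 3, E→slot 1, C skipped, A skipped.
Slots: [1:E] [2:D] [3:B]
3 of 5 scheduled.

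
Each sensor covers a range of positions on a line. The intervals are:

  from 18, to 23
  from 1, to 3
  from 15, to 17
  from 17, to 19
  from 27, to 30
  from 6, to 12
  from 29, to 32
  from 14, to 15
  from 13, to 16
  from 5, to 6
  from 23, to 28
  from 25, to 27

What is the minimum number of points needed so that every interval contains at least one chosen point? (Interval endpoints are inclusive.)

Process intervals by earliest right end; each time one isn't hit yet, stab at its right endpoint.
By right end: [1,3]  [5,6]  [6,12]  [14,15]  [13,16]  [15,17]  [17,19]  [18,23]  [25,27]  [23,28]  [27,30]  [29,32]
[1,3] uncovered → point at 3; [5,6] uncovered → point at 6; [14,15] uncovered → point at 15; [17,19] uncovered → point at 19; [25,27] uncovered → point at 27; [29,32] uncovered → point at 32.
Points: 3, 6, 15, 19, 27, 32 (6 total).

6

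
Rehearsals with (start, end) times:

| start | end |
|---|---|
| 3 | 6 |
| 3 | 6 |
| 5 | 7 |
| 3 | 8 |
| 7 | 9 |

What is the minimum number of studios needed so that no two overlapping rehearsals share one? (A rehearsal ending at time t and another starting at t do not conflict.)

4

starts: [3, 3, 3, 5, 7]
ends:   [6, 6, 7, 8, 9]
s3→1 s3→2 s3→3 s5→4  — peak 4.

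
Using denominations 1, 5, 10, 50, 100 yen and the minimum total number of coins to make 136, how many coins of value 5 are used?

1

Use the largest denomination that fits, subtract, and repeat.
136 = 1×100 + 3×10 + 1×5 + 1×1
Count of 5: 1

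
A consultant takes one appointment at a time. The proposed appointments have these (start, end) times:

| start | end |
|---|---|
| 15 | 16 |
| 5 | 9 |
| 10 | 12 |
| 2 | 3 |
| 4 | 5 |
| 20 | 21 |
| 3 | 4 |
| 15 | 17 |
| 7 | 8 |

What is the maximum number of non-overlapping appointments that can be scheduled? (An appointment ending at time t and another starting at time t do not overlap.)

7

Order by finish time; keep every interval that doesn't clash with the previous kept one.
By end time: (2,3), (3,4), (4,5), (7,8), (5,9), (10,12), (15,16), (15,17), (20,21).
Pick (2,3); next start ≥ 3 → (3,4); next start ≥ 4 → (4,5); next start ≥ 5 → (7,8); next start ≥ 8 → (10,12); next start ≥ 12 → (15,16); next start ≥ 16 → (20,21).
Selected 7 appointments.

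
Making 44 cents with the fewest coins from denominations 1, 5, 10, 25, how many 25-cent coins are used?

1

Greedy: take as many of the largest coin as possible, then repeat with the remainder.
44 = 1×25 + 1×10 + 1×5 + 4×1
Count of 25: 1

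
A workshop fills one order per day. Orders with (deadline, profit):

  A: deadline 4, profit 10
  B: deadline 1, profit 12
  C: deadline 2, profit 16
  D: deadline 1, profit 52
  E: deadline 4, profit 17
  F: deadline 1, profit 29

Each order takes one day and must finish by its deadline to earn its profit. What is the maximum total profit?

Take jobs in profit order; each goes to the latest open slot no later than its deadline.
Profit order: D=52 F=29 E=17 C=16 B=12 A=10
Assign: D→slot 1, F skipped, E→slot 4, C→slot 2, B skipped, A→slot 3.
Slots: [1:D] [2:C] [3:A] [4:E]
Profit = 52 + 16 + 10 + 17 = 95

95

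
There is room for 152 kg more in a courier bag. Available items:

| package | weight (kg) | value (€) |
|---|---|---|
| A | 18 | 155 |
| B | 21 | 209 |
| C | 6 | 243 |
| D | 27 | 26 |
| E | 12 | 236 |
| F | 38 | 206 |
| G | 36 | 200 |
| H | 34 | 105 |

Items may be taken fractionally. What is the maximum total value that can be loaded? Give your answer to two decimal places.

Greedy by value/weight ratio, highest first.
Ratios (sorted): C 40.50, E 19.67, B 9.95, A 8.61, G 5.56, F 5.42, H 3.09, D 0.96
take C (6 @ 243); take E (12 @ 236); take B (21 @ 209); take A (18 @ 155); take G (36 @ 200); take F (38 @ 206); take 21/34 of H → 64.85. Capacity used 152/152.
Total value = 1313.85

1313.85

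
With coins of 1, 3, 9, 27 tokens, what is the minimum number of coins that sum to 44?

6

44 − 1×27→17 − 1×9→8 − 2×3→2 − 2×1→0
Total coins = 1 + 1 + 2 + 2 = 6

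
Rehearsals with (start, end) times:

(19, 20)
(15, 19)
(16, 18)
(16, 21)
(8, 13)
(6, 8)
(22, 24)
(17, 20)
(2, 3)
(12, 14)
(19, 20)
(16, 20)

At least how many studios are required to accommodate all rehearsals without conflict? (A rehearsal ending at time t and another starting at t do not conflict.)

5

The answer is the maximum number of intervals overlapping at any instant.
Events (time:±→running): 2:+→1 3:-→0 6:+→1 8:-→0 8:+→1 12:+→2 13:-→1 14:-→0 15:+→1 16:+→2 16:+→3 16:+→4 17:+→5 … peak 5.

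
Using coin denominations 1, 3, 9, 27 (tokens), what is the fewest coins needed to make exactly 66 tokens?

66 − 2×27→12 − 1×9→3 − 1×3→0
Total coins = 2 + 1 + 1 = 4

4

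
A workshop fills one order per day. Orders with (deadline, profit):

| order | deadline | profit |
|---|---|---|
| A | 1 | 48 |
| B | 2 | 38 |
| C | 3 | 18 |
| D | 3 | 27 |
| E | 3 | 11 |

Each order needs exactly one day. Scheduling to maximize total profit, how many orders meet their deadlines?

Sort by profit descending; place each in the latest free slot ≤ its deadline.
By profit: A(d1,48), B(d2,38), D(d3,27), C(d3,18), E(d3,11)
A→slot 1; B→slot 2; D→slot 3; C skipped; E skipped.
3 of 5 scheduled.

3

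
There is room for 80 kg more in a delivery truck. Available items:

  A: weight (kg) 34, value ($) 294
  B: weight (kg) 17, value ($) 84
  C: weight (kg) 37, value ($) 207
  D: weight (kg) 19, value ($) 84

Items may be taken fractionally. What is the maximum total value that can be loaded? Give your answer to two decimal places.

Greedy by value/weight ratio, highest first.
Order: A (294/34=8.65) > C (207/37=5.59) > B (84/17=4.94) > D (84/19=4.42)
Fill: take A (34 @ 294) → take C (37 @ 207) → take 9/17 of B → 44.47; 80/80 used.
Total value = 545.47

545.47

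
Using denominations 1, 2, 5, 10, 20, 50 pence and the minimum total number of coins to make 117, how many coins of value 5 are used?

1

Use the largest denomination that fits, subtract, and repeat.
117 − 2×50→17 − 1×10→7 − 1×5→2 − 1×2→0
Count of 5: 1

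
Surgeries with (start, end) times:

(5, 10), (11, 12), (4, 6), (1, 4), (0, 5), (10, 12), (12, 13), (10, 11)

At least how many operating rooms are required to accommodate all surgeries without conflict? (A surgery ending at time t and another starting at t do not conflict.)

Count concurrent intervals with a sweep; the peak is the room count.
Events (time:±→running): 0:+→1 1:+→2 … peak 2.

2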